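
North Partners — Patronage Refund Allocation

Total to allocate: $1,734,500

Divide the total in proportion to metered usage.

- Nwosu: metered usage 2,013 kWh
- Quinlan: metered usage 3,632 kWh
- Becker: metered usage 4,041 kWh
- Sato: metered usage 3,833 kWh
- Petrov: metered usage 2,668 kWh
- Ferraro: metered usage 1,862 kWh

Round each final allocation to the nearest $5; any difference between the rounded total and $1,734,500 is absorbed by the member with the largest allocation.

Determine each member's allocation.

Nwosu: $193,450 | Quinlan: $349,035 | Becker: $388,335 | Sato: $368,350 | Petrov: $256,395 | Ferraro: $178,935

Sum of metered usage: 18,049.
Unrounded shares: Nwosu 2,013/18,049 × $1,734,500 = 193,448.31; Quinlan 3,632/18,049 × $1,734,500 = 349,033.41; Becker 4,041/18,049 × $1,734,500 = 388,338.11; Sato 3,833/18,049 × $1,734,500 = 368,349.41; Petrov 2,668/18,049 × $1,734,500 = 256,393.48; Ferraro 1,862/18,049 × $1,734,500 = 178,937.28.
Rounded to nearest $5: Nwosu $193,450; Quinlan $349,035; Becker $388,340; Sato $368,350; Petrov $256,395; Ferraro $178,935. Sum = $1,734,505.
Difference $1,734,500 − $1,734,505 = −$5 applied to largest allocation (Becker): Becker becomes $388,335.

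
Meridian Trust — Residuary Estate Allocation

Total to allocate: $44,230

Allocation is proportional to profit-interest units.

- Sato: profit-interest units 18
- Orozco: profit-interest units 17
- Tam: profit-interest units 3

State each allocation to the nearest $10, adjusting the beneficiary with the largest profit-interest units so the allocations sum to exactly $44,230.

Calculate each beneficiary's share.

Combined profit-interest units = 18 + 17 + 3 = 38.
Pro-rata amounts: Sato 20,951.05; Orozco 19,787.11; Tam 3,491.84.
At nearest $10: Sato $20,950; Orozco $19,790; Tam $3,490. Sum = $44,230.
Sum already equals the total — no adjustment.

Sato: $20,950 | Orozco: $19,790 | Tam: $3,490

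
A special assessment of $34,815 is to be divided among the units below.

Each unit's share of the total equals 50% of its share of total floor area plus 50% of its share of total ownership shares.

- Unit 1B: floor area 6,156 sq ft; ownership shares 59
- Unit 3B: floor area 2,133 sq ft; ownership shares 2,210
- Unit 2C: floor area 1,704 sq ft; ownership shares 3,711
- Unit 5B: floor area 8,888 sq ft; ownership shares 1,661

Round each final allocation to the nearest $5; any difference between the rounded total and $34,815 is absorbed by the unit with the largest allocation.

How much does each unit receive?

Floor area total 18,881; ownership shares total 7,641.
Composite weights (50% floor area + 50% ownership shares): Unit 1B 0.1669; Unit 3B 0.2011; Unit 2C 0.2880; Unit 5B 0.3441.
Pro-rata amounts: Unit 1B 5,809.99; Unit 3B 7,001.29; Unit 2C 10,025.31; Unit 5B 11,978.41.
At nearest $5: Unit 1B $5,810; Unit 3B $7,000; Unit 2C $10,025; Unit 5B $11,980. Sum = $34,815.
No rounding difference to absorb.

Unit 1B: $5,810 | Unit 3B: $7,000 | Unit 2C: $10,025 | Unit 5B: $11,980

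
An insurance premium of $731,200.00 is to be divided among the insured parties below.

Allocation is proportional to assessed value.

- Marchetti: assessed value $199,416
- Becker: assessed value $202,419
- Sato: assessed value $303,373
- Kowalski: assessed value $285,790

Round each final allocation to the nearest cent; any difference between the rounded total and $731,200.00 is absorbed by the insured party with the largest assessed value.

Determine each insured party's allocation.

Sum of assessed value: 199,416 + 202,419 + 303,373 + 285,790 = 990,998.
Pro-rata amounts: Marchetti 147,137.5111; Becker 149,353.2508; Sato 223,841.3575; Kowalski 210,867.8807.
After rounding (cent): Marchetti $147,137.51; Becker $149,353.25; Sato $223,841.36; Kowalski $210,867.88. Sum = $731,200.00.
Sum already equals the total — no adjustment.

Marchetti: $147,137.51 · Becker: $149,353.25 · Sato: $223,841.36 · Kowalski: $210,867.88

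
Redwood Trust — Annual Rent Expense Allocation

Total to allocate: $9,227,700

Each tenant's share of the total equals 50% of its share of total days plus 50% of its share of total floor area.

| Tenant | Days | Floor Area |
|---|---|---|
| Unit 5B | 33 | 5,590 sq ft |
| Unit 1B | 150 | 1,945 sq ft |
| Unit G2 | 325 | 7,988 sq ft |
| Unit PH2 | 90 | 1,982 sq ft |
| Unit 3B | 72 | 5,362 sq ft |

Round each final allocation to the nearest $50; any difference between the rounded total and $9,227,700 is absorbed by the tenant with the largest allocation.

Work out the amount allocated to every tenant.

Unit 5B: $1,355,150; Unit 1B: $1,425,400; Unit G2: $3,849,750; Unit PH2: $1,019,700; Unit 3B: $1,577,700

Days total 670; floor area total 22,867.
Combined weights (50% days + 50% floor area): Unit 5B 0.1469; Unit 1B 0.1545; Unit G2 0.4172; Unit PH2 0.1105; Unit 3B 0.1710.
Pro-rata amounts: Unit 5B 1,355,137.62; Unit 1B 1,425,392.05; Unit G2 3,849,791.74; Unit PH2 1,019,676.90; Unit 3B 1,577,701.69.
After rounding ($50): Unit 5B $1,355,150; Unit 1B $1,425,400; Unit G2 $3,849,800; Unit PH2 $1,019,700; Unit 3B $1,577,700. Sum = $9,227,750.
Difference $9,227,700 − $9,227,750 = −$50 applied to largest allocation (Unit G2): Unit G2 becomes $3,849,750.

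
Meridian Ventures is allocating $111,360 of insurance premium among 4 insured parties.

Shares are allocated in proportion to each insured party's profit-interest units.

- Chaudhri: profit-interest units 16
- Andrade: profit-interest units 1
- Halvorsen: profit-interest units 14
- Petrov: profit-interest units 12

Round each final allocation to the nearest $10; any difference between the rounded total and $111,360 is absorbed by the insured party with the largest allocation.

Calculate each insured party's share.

Chaudhri: $41,430 · Andrade: $2,590 · Halvorsen: $36,260 · Petrov: $31,080

Total profit-interest units = 43.
Proportional shares: Chaudhri 16/43 × $111,360 = 41,436.28; Andrade 1/43 × $111,360 = 2,589.77; Halvorsen 14/43 × $111,360 = 36,256.74; Petrov 12/43 × $111,360 = 31,077.21.
At nearest $10: Chaudhri $41,440; Andrade $2,590; Halvorsen $36,260; Petrov $31,080. Sum = $111,370.
Difference $111,360 − $111,370 = −$10 applied to largest allocation (Chaudhri): Chaudhri becomes $41,430.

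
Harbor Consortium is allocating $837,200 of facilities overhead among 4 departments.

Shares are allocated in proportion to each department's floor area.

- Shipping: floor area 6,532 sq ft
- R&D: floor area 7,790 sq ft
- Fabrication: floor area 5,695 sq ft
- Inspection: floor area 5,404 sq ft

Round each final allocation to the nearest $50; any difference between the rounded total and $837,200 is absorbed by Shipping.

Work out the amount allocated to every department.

Shipping: $215,150 | R&D: $256,550 | Fabrication: $187,550 | Inspection: $177,950

Combined floor area = 25,421.
Pro-rata amounts: Shipping 6,532/25,421 × $837,200 = 215,120.98; R&D 7,790/25,421 × $837,200 = 256,551.20; Fabrication 5,695/25,421 × $837,200 = 187,555.72; Inspection 5,404/25,421 × $837,200 = 177,972.10.
At nearest $50: Shipping $215,100; R&D $256,550; Fabrication $187,550; Inspection $177,950. Sum = $837,150.
Difference $837,200 − $837,150 = +$50 applied to Shipping: Shipping becomes $215,150.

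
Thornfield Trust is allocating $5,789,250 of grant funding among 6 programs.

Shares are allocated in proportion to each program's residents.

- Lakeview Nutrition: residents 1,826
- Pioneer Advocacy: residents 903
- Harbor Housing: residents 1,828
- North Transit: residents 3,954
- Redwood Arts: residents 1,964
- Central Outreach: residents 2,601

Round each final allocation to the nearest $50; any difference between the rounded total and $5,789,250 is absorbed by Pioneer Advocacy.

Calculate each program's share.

Total residents = 13,076.
Pro-rata amounts: Lakeview Nutrition 1,826/13,076 × $5,789,250 = 808,440.69; Pioneer Advocacy 903/13,076 × $5,789,250 = 399,792.96; Harbor Housing 1,828/13,076 × $5,789,250 = 809,326.17; North Transit 3,954/13,076 × $5,789,250 = 1,750,588.44; Redwood Arts 1,964/13,076 × $5,789,250 = 869,538.62; Central Outreach 2,601/13,076 × $5,789,250 = 1,151,563.11.
After rounding ($50): Lakeview Nutrition $808,450; Pioneer Advocacy $399,800; Harbor Housing $809,350; North Transit $1,750,600; Redwood Arts $869,550; Central Outreach $1,151,550. Sum = $5,789,300.
Difference $5,789,250 − $5,789,300 = −$50 applied to Pioneer Advocacy: Pioneer Advocacy becomes $399,750.

Lakeview Nutrition: $808,450 | Pioneer Advocacy: $399,750 | Harbor Housing: $809,350 | North Transit: $1,750,600 | Redwood Arts: $869,550 | Central Outreach: $1,151,550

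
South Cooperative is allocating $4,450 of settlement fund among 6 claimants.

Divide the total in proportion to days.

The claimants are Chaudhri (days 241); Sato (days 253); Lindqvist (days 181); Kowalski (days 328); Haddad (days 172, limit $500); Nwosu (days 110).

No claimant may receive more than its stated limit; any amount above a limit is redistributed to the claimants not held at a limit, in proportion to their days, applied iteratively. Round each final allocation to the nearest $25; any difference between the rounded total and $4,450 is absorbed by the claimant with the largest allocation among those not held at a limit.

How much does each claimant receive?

Total days = 1,285.
Unconstrained shares: Chaudhri 834.59; Sato 876.15; Lindqvist 626.81; Kowalski 1,135.88; Haddad 595.64; Nwosu 380.93.
Held at cap: Haddad ($500); balance $3,950 reallocated over remaining days 1,113.
Redistributed shares: Chaudhri 855.30 → $850; Sato 897.89 → $900; Lindqvist 642.36 → $650; Kowalski 1,164.06 → $1,175; Nwosu 390.39 → $400.
Rounding difference −$25 applied to Kowalski → $1,150.

Chaudhri: $850 | Sato: $900 | Lindqvist: $650 | Kowalski: $1,150 | Haddad: $500 | Nwosu: $400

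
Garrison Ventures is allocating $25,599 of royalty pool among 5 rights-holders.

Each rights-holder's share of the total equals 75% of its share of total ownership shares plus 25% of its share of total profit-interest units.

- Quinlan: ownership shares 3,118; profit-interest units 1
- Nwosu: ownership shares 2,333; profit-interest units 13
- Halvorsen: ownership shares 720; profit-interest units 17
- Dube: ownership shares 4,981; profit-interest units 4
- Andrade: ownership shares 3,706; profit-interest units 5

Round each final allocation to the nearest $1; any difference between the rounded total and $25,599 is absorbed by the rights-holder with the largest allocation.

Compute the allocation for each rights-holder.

Quinlan: $4,189 · Nwosu: $5,095 · Halvorsen: $3,650 · Dube: $7,076 · Andrade: $5,589

Ownership shares total 14,858; profit-interest units total 40.
Blended shares (75% ownership shares + 25% profit-interest units): Quinlan 0.1636; Nwosu 0.1990; Halvorsen 0.1426; Dube 0.2764; Andrade 0.2183.
Raw shares: Quinlan 4,189.02; Nwosu 5,094.58; Halvorsen 3,650.27; Dube 7,076.34; Andrade 5,588.80.
At nearest $1: Quinlan $4,189; Nwosu $5,095; Halvorsen $3,650; Dube $7,076; Andrade $5,589. Sum = $25,599.
Rounded total matches; no reconciliation needed.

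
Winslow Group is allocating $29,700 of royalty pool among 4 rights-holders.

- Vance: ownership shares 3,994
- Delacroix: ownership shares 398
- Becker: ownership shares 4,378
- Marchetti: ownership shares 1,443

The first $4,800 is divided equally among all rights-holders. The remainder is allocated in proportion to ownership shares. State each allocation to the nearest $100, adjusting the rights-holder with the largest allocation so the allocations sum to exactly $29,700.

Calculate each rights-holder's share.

Vance: $10,900; Delacroix: $2,200; Becker: $11,900; Marchetti: $4,700

Equal tier: $4,800 ÷ 4 = $1,200 apiece.
Remainder $24,900 by ownership shares (total 10,213): Vance 9,737.65 → $9,700; Delacroix 970.35 → $1,000; Becker 10,673.87 → $10,700; Marchetti 3,518.13 → $3,500.
Totals: Vance $1,200 + $9,700 = $10,900; Delacroix $1,200 + $1,000 = $2,200; Becker $1,200 + $10,700 = $11,900; Marchetti $1,200 + $3,500 = $4,700.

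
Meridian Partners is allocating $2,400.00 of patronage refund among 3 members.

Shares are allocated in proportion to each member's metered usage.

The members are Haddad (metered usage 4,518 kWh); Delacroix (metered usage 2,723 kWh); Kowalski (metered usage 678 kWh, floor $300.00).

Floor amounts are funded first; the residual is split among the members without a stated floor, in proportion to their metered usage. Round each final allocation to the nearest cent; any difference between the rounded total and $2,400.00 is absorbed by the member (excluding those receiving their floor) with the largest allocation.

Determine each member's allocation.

Haddad: $1,310.29 | Delacroix: $789.71 | Kowalski: $300.00

Guaranteed amounts: Kowalski $300.00. Remaining pool $2,100.00.
Remaining pool split over remaining metered usage 7,241: Haddad 1,310.2886 → $1,310.29; Delacroix 789.7114 → $789.71.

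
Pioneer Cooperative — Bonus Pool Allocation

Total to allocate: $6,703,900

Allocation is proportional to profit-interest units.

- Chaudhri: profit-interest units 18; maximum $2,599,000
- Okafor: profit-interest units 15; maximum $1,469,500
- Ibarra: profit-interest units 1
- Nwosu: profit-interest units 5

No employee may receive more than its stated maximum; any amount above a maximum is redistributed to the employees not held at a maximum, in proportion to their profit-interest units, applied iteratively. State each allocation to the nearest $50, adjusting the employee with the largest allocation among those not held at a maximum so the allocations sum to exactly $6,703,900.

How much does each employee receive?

Chaudhri: $2,599,000 | Okafor: $1,469,500 | Ibarra: $439,250 | Nwosu: $2,196,150

Sum of profit-interest units: 39.
Unconstrained shares: Chaudhri 3,094,107.69; Okafor 2,578,423.08; Ibarra 171,894.87; Nwosu 859,474.36.
Capped: Chaudhri ($2,599,000), Okafor ($1,469,500); remaining pool $2,635,400 reallocated over remaining profit-interest units 6.
Shares after redistribution: Ibarra 439,233.33 → $439,250; Nwosu 2,196,166.67 → $2,196,150.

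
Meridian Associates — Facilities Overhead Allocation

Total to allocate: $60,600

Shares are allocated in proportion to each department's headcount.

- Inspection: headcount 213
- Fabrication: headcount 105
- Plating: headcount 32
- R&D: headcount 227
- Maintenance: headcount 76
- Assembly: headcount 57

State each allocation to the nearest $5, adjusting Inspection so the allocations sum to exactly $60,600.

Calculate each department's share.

Inspection: $18,185 · Fabrication: $8,960 · Plating: $2,730 · R&D: $19,375 · Maintenance: $6,485 · Assembly: $4,865

Combined headcount = 710.
Raw shares: Inspection 213/710 × $60,600 = 18,180.00; Fabrication 105/710 × $60,600 = 8,961.97; Plating 32/710 × $60,600 = 2,731.27; R&D 227/710 × $60,600 = 19,374.93; Maintenance 76/710 × $60,600 = 6,486.76; Assembly 57/710 × $60,600 = 4,865.07.
Rounded to nearest $5: Inspection $18,180; Fabrication $8,960; Plating $2,730; R&D $19,375; Maintenance $6,485; Assembly $4,865. Sum = $60,595.
Difference $60,600 − $60,595 = +$5 applied to Inspection: Inspection becomes $18,185.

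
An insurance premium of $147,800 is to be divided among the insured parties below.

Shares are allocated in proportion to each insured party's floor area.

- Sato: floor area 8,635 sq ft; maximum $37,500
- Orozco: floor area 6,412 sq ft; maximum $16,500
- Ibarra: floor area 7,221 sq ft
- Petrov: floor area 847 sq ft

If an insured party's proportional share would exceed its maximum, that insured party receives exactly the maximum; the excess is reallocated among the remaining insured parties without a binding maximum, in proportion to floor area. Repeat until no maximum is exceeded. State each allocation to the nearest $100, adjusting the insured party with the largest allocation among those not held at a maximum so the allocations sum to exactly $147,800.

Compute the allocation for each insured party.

Sato: $37,500; Orozco: $16,500; Ibarra: $84,000; Petrov: $9,800

Combined floor area = 23,115.
Pro-rata shares before constraints: Sato 55,213.19; Orozco 40,999.07; Ibarra 46,171.91; Petrov 5,415.82.
Cap binds for Sato ($37,500), Orozco ($16,500); balance $93,800 reallocated over remaining floor area 8,068.
Shares after redistribution: Ibarra 83,952.63 → $84,000; Petrov 9,847.37 → $9,800.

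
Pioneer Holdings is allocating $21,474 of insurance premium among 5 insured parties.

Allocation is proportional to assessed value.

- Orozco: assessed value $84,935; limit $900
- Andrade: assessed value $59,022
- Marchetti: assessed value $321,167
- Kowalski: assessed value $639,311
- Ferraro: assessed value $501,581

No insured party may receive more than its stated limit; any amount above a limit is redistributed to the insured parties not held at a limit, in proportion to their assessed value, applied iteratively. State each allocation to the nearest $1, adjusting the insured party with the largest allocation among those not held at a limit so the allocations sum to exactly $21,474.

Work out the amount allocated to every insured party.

Orozco: $900 · Andrade: $798 · Marchetti: $4,344 · Kowalski: $8,648 · Ferraro: $6,784

Combined assessed value = 1,606,016.
Proportional shares (ignoring caps): Orozco 1,135.66; Andrade 789.18; Marchetti 4,294.32; Kowalski 8,548.21; Ferraro 6,706.63.
Capped: Orozco ($900); remaining pool $20,574 reallocated over remaining assessed value 1,521,081.
Shares after redistribution: Andrade 798.33 → $798; Marchetti 4,344.07 → $4,344; Kowalski 8,647.26 → $8,647; Ferraro 6,784.34 → $6,784.
Rounding difference +$1 applied to Kowalski → $8,648.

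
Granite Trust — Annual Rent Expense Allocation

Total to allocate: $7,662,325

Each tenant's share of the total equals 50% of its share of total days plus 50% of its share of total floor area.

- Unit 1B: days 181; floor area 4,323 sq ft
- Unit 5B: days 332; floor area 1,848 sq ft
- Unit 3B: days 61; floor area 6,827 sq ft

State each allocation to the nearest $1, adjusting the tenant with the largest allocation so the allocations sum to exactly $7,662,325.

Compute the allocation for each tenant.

Totals — days 574, floor area 12,998.
Composite weights (50% days + 50% floor area): Unit 1B 0.3240; Unit 5B 0.3603; Unit 3B 0.3158.
Raw shares: Unit 1B 2,482,289.26; Unit 5B 2,760,632.00; Unit 3B 2,419,403.75.
After rounding ($1): Unit 1B $2,482,289; Unit 5B $2,760,632; Unit 3B $2,419,404. Sum = $7,662,325.
No rounding difference to absorb.

Unit 1B: $2,482,289; Unit 5B: $2,760,632; Unit 3B: $2,419,404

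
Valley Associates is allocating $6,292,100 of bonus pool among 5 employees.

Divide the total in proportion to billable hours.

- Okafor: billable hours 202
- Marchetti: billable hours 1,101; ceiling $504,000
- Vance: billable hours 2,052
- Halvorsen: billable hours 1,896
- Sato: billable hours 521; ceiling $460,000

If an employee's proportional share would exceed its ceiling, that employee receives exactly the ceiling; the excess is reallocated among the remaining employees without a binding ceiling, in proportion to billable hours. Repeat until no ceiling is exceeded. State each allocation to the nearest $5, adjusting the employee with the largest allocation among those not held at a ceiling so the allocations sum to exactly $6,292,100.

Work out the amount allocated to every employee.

Combined billable hours = 5,772.
Unconstrained shares: Okafor 220,201.70; Marchetti 1,200,208.26; Vance 2,236,900.42; Halvorsen 2,066,843.66; Sato 567,945.96.
Held at cap: Marchetti ($504,000), Sato ($460,000); balance $5,328,100 reallocated over remaining billable hours 4,150.
Redistributed shares: Okafor 259,343.66 → $259,345; Vance 2,634,520.77 → $2,634,520; Halvorsen 2,434,235.57 → $2,434,235.

Okafor: $259,345; Marchetti: $504,000; Vance: $2,634,520; Halvorsen: $2,434,235; Sato: $460,000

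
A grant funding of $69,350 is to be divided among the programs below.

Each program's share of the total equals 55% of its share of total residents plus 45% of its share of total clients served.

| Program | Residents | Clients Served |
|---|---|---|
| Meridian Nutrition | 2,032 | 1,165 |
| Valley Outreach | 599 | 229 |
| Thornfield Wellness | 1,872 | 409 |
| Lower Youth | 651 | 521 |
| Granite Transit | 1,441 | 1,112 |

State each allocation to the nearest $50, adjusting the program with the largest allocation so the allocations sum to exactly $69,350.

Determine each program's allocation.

Residents total 6,595; clients served total 3,436.
Blended shares (55% residents + 45% clients served): Meridian Nutrition 0.3220; Valley Outreach 0.0799; Thornfield Wellness 0.2097; Lower Youth 0.1225; Granite Transit 0.2658.
Proportional shares: Meridian Nutrition 22,333.29; Valley Outreach 5,544.24; Thornfield Wellness 14,541.55; Lower Youth 8,497.08; Granite Transit 18,433.84.
At nearest $50: Meridian Nutrition $22,350; Valley Outreach $5,550; Thornfield Wellness $14,550; Lower Youth $8,500; Granite Transit $18,450. Sum = $69,400.
Difference $69,350 − $69,400 = −$50 applied to largest allocation (Meridian Nutrition): Meridian Nutrition becomes $22,300.

Meridian Nutrition: $22,300 | Valley Outreach: $5,550 | Thornfield Wellness: $14,550 | Lower Youth: $8,500 | Granite Transit: $18,450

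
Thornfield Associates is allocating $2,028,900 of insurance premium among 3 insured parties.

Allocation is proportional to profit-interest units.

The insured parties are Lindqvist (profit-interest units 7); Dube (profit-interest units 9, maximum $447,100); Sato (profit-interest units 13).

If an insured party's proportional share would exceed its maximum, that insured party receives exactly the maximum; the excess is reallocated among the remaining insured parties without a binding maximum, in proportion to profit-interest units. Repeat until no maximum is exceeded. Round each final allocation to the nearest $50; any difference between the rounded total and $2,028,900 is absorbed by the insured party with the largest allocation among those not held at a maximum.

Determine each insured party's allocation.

Lindqvist: $553,650; Dube: $447,100; Sato: $1,028,150

Combined profit-interest units = 29.
Pro-rata shares before constraints: Lindqvist 489,734.48; Dube 629,658.62; Sato 909,506.90.
Capped: Dube ($447,100); remaining pool $1,581,800 reallocated over remaining profit-interest units 20.
Remaining shares: Lindqvist 553,630.00 → $553,650; Sato 1,028,170.00 → $1,028,150.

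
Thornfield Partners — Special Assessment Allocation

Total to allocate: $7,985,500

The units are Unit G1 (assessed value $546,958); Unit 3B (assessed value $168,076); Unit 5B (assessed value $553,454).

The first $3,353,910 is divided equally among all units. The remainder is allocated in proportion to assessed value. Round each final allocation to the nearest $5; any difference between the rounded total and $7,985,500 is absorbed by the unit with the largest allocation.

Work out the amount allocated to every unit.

$3,353,910 shared equally gives $1,117,970 per unit.
Remainder $4,631,590 by assessed value (total 1,268,488): Unit G1 1,997,090.40 → $1,997,090; Unit 3B 613,690.57 → $613,690; Unit 5B 2,020,809.04 → $2,020,810.
Totals: Unit G1 $1,117,970 + $1,997,090 = $3,115,060; Unit 3B $1,117,970 + $613,690 = $1,731,660; Unit 5B $1,117,970 + $2,020,810 = $3,138,780.

Unit G1: $3,115,060 · Unit 3B: $1,731,660 · Unit 5B: $3,138,780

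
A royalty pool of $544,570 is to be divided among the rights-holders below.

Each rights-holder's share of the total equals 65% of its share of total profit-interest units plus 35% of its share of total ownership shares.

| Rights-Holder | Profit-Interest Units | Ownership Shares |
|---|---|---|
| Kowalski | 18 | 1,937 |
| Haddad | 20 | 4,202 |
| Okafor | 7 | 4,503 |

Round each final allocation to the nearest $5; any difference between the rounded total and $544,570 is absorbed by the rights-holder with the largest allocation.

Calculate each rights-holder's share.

Totals — profit-interest units 45, ownership shares 10,642.
Blended shares (65% profit-interest units + 35% ownership shares): Kowalski 0.3237; Haddad 0.4271; Okafor 0.2492.
Pro-rata amounts: Kowalski 176,280.10; Haddad 232,578.55; Okafor 135,711.35.
Rounded to nearest $5: Kowalski $176,280; Haddad $232,580; Okafor $135,710. Sum = $544,570.
No rounding difference to absorb.

Kowalski: $176,280 | Haddad: $232,580 | Okafor: $135,710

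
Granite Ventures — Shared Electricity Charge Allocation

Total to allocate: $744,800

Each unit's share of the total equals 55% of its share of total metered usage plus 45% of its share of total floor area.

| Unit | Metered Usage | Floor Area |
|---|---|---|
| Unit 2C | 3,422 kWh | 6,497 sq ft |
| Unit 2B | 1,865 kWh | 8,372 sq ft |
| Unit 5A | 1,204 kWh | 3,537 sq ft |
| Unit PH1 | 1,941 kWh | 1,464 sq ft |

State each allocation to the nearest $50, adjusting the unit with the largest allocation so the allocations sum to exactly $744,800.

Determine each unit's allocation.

Totals — metered usage 8,432, floor area 19,870.
Composite weights (55% metered usage + 45% floor area): Unit 2C 0.3703; Unit 2B 0.3113; Unit 5A 0.1586; Unit PH1 0.1598.
Proportional shares: Unit 2C 275,835.27; Unit 2B 231,820.55; Unit 5A 118,153.08; Unit PH1 118,991.10.
At nearest $50: Unit 2C $275,850; Unit 2B $231,800; Unit 5A $118,150; Unit PH1 $119,000. Sum = $744,800.
Sum already equals the total — no adjustment.

Unit 2C: $275,850 | Unit 2B: $231,800 | Unit 5A: $118,150 | Unit PH1: $119,000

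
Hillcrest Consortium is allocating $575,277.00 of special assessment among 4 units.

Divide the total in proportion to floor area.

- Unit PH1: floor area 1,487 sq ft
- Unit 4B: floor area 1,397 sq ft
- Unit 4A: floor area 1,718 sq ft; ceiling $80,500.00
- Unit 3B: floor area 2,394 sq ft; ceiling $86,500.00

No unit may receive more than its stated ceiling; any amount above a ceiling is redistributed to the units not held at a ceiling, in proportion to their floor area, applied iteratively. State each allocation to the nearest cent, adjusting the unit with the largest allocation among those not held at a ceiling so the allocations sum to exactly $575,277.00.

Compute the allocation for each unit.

Sum of floor area: 6,996.
Proportional shares (ignoring caps): Unit PH1 122,275.1428; Unit 4B 114,874.4953; Unit 4A 141,270.1381; Unit 3B 196,857.2238.
Capped: Unit 4A ($80,500.00), Unit 3B ($86,500.00); remaining pool $408,277.00 reallocated over remaining floor area 2,884.
Redistributed shares: Unit PH1 210,508.9802 → $210,508.98; Unit 4B 197,768.0198 → $197,768.02.

Unit PH1: $210,508.98 · Unit 4B: $197,768.02 · Unit 4A: $80,500.00 · Unit 3B: $86,500.00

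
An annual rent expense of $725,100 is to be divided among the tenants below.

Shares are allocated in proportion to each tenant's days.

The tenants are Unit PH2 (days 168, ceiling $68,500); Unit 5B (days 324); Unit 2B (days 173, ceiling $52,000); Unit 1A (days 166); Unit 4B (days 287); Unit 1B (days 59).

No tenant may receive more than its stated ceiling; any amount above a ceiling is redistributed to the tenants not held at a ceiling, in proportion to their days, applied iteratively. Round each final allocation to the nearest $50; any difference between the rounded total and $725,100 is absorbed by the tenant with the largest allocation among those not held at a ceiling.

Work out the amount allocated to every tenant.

Total days = 1,177.
Pro-rata shares before constraints: Unit PH2 103,497.71; Unit 5B 199,602.72; Unit 2B 106,577.99; Unit 1A 102,265.59; Unit 4B 176,808.58; Unit 1B 36,347.41.
Held at cap: Unit PH2 ($68,500), Unit 2B ($52,000); remaining pool $604,600 reallocated over remaining days 836.
Shares after redistribution: Unit 5B 234,318.66 → $234,300; Unit 1A 120,052.15 → $120,050; Unit 4B 207,560.05 → $207,550; Unit 1B 42,669.14 → $42,650.
Rounding difference +$50 applied to Unit 5B → $234,350.

Unit PH2: $68,500 | Unit 5B: $234,350 | Unit 2B: $52,000 | Unit 1A: $120,050 | Unit 4B: $207,550 | Unit 1B: $42,650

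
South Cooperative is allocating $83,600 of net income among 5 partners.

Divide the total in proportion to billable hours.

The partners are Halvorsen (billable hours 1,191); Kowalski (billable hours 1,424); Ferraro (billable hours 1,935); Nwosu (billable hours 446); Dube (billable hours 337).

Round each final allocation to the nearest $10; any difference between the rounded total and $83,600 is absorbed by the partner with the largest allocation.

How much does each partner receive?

Halvorsen: $18,670; Kowalski: $22,320; Ferraro: $30,340; Nwosu: $6,990; Dube: $5,280

Total billable hours = 5,333.
Proportional shares: Halvorsen 1,191/5,333 × $83,600 = 18,670.09; Kowalski 1,424/5,333 × $83,600 = 22,322.60; Ferraro 1,935/5,333 × $83,600 = 30,333.02; Nwosu 446/5,333 × $83,600 = 6,991.49; Dube 337/5,333 × $83,600 = 5,282.81.
At nearest $10: Halvorsen $18,670; Kowalski $22,320; Ferraro $30,330; Nwosu $6,990; Dube $5,280. Sum = $83,590.
Difference $83,600 − $83,590 = +$10 applied to largest allocation (Ferraro): Ferraro becomes $30,340.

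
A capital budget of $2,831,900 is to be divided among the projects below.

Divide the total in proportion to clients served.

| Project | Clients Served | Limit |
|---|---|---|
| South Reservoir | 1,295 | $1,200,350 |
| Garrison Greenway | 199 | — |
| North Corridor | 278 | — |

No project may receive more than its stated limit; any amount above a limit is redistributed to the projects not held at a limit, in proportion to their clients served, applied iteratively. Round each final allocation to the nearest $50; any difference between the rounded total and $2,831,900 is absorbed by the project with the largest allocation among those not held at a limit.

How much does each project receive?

Sum of clients served: 1,772.
Proportional shares (ignoring caps): South Reservoir 2,069,588.32; Garrison Greenway 318,029.40; North Corridor 444,282.28.
Cap binds for South Reservoir ($1,200,350); balance $1,631,550 reallocated over remaining clients served 477.
Remaining shares: Garrison Greenway 680,667.61 → $680,650; North Corridor 950,882.39 → $950,900.

South Reservoir: $1,200,350 | Garrison Greenway: $680,650 | North Corridor: $950,900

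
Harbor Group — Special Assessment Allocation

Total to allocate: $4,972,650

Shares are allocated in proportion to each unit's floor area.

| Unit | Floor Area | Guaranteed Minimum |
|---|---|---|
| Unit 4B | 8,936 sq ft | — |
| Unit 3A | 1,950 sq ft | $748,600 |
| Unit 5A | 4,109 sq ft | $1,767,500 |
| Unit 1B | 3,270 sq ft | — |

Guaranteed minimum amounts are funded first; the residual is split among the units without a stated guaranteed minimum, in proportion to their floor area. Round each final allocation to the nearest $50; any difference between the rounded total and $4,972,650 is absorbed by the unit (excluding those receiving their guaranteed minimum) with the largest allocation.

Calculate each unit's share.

Fund the minimums — Unit 3A $748,600; Unit 5A $1,767,500. Residual $2,456,550.
Residual split over remaining floor area 12,206: Unit 4B 1,798,437.72 → $1,798,450; Unit 1B 658,112.28 → $658,100.

Unit 4B: $1,798,450; Unit 3A: $748,600; Unit 5A: $1,767,500; Unit 1B: $658,100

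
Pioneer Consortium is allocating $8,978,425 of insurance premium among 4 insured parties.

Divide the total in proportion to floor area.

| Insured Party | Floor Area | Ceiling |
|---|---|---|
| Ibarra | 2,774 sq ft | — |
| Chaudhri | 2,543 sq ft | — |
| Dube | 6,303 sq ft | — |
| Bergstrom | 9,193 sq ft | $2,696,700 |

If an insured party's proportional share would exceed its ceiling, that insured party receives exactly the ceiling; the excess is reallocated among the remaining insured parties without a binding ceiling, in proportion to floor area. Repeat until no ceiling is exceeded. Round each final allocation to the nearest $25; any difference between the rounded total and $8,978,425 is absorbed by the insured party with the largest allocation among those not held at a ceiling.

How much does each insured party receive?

Ibarra: $1,499,625; Chaudhri: $1,374,725; Dube: $3,407,375; Bergstrom: $2,696,700

Combined floor area = 20,813.
Proportional shares (ignoring caps): Ibarra 1,196,663.19; Chaudhri 1,097,013.15; Dube 2,719,022.38; Bergstrom 3,965,726.28.
Held at cap: Bergstrom ($2,696,700); residual $6,281,725 reallocated over remaining floor area 11,620.
Shares after redistribution: Ibarra 1,499,613.18 → $1,499,625; Chaudhri 1,374,735.51 → $1,374,725; Dube 3,407,376.31 → $3,407,375.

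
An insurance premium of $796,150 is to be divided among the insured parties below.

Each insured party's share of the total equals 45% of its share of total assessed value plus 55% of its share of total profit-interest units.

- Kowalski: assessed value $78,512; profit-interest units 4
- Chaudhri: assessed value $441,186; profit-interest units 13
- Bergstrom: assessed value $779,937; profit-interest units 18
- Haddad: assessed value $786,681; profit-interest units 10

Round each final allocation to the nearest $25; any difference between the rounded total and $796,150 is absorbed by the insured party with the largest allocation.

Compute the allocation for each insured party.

Assessed value total 2,086,316; profit-interest units total 45.
Composite weights (45% assessed value + 55% profit-interest units): Kowalski 0.0658; Chaudhri 0.2540; Bergstrom 0.3882; Haddad 0.2919.
Pro-rata amounts: Kowalski 52,405.17; Chaudhri 202,260.97; Bergstrom 309,085.77; Haddad 232,398.09.
Rounded to nearest $25: Kowalski $52,400; Chaudhri $202,250; Bergstrom $309,075; Haddad $232,400. Sum = $796,125.
Difference $796,150 − $796,125 = +$25 applied to largest allocation (Bergstrom): Bergstrom becomes $309,100.

Kowalski: $52,400 | Chaudhri: $202,250 | Bergstrom: $309,100 | Haddad: $232,400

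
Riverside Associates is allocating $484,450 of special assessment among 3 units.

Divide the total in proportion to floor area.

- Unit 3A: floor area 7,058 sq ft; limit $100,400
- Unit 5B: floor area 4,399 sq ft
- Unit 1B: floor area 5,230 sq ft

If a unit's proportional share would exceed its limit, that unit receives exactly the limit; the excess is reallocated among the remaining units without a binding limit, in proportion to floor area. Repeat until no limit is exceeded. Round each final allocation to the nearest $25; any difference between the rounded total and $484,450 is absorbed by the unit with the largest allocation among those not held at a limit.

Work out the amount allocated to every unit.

Unit 3A: $100,400 · Unit 5B: $175,450 · Unit 1B: $208,600

Sum of floor area: 16,687.
Pro-rata shares before constraints: Unit 3A 204,904.90; Unit 5B 127,709.93; Unit 1B 151,835.17.
Cap binds for Unit 3A ($100,400); remaining pool $384,050 reallocated over remaining floor area 9,629.
Shares after redistribution: Unit 5B 175,452.90 → $175,450; Unit 1B 208,597.10 → $208,600.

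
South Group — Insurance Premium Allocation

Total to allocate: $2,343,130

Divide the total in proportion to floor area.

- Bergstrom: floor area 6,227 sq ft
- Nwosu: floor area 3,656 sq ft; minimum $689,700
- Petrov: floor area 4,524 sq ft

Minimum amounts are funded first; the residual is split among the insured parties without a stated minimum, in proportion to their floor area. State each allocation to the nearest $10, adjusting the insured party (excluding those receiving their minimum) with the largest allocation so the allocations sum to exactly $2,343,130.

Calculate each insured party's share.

Fund the minimums — Nwosu $689,700. Remaining pool $1,653,430.
Remaining pool split over remaining floor area 10,751: Bergstrom 957,669.85 → $957,670; Petrov 695,760.15 → $695,760.

Bergstrom: $957,670 | Nwosu: $689,700 | Petrov: $695,760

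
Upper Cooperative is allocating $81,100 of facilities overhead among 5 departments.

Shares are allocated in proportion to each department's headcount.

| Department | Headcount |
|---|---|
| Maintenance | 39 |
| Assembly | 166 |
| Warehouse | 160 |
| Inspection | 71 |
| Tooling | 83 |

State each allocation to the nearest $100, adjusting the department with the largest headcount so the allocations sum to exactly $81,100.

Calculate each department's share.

Maintenance: $6,100 | Assembly: $25,900 | Warehouse: $25,000 | Inspection: $11,100 | Tooling: $13,000

Headcount total: 39 + 166 + 160 + 71 + 83 = 519.
Raw shares: Maintenance 6,094.22; Assembly 25,939.50; Warehouse 25,001.93; Inspection 11,094.61; Tooling 12,969.75.
At nearest $100: Maintenance $6,100; Assembly $25,900; Warehouse $25,000; Inspection $11,100; Tooling $13,000. Sum = $81,100.
Sum already equals the total — no adjustment.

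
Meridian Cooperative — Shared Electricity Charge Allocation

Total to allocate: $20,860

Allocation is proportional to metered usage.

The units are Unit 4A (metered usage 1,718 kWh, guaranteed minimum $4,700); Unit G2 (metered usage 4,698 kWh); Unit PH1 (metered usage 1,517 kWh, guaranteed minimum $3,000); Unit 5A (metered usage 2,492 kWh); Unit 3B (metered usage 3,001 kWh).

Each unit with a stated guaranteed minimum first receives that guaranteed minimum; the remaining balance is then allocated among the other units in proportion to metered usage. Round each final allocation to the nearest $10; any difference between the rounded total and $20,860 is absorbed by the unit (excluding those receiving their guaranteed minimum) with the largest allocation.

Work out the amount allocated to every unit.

Unit 4A: $4,700 | Unit G2: $6,060 | Unit PH1: $3,000 | Unit 5A: $3,220 | Unit 3B: $3,880

Guaranteed amounts: Unit 4A $4,700; Unit PH1 $3,000. Remaining pool $13,160.
Remaining pool split over remaining metered usage 10,191: Unit G2 6,066.69 → $6,070; Unit 5A 3,218.01 → $3,220; Unit 3B 3,875.30 → $3,880.
Rounding difference −$10 applied to Unit G2 → $6,060.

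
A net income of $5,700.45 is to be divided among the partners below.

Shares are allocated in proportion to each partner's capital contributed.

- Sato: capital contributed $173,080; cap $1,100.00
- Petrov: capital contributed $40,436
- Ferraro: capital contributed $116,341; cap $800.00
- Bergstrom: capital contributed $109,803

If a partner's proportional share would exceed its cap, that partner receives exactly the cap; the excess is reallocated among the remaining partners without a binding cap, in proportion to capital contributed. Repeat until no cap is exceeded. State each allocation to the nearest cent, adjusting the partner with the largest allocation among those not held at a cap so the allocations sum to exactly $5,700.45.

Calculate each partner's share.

Sum of capital contributed: 439,660.
Unconstrained shares: Sato 2,244.0838; Petrov 524.2765; Ferraro 1,508.4294; Bergstrom 1,423.6604.
Capped: Sato ($1,100.00), Ferraro ($800.00); balance $3,800.45 reallocated over remaining capital contributed 150,239.
Shares after redistribution: Petrov 1,022.8702 → $1,022.87; Bergstrom 2,777.5798 → $2,777.58.

Sato: $1,100.00 · Petrov: $1,022.87 · Ferraro: $800.00 · Bergstrom: $2,777.58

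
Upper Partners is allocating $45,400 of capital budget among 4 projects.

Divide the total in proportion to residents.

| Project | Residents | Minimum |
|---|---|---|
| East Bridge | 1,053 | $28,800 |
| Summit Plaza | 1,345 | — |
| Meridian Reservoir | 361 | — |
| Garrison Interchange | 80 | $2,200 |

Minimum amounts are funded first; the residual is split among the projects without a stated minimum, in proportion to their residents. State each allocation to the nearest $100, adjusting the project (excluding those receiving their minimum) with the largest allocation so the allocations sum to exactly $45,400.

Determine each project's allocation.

Minimums first: East Bridge $28,800; Garrison Interchange $2,200. Remaining pool $14,400.
Remaining pool split over remaining residents 1,706: Summit Plaza 11,352.87 → $11,400; Meridian Reservoir 3,047.13 → $3,000.

East Bridge: $28,800 · Summit Plaza: $11,400 · Meridian Reservoir: $3,000 · Garrison Interchange: $2,200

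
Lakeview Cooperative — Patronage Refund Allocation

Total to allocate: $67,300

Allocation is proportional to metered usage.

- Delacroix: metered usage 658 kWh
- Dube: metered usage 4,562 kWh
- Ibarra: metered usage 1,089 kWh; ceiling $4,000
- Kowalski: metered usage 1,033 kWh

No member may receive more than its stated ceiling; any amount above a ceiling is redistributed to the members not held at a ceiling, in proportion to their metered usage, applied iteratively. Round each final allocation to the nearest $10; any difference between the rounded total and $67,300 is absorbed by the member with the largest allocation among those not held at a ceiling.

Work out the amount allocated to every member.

Sum of metered usage: 7,342.
Pro-rata shares before constraints: Delacroix 6,031.52; Dube 41,817.30; Ibarra 9,982.25; Kowalski 9,468.93.
Capped: Ibarra ($4,000); remaining pool $63,300 reallocated over remaining metered usage 6,253.
Shares after redistribution: Delacroix 6,661.03 → $6,660; Dube 46,181.77 → $46,180; Kowalski 10,457.20 → $10,460.

Delacroix: $6,660; Dube: $46,180; Ibarra: $4,000; Kowalski: $10,460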